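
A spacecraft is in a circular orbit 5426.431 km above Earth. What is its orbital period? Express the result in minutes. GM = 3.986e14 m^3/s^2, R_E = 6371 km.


r = 11797.4310 km = 1.1797431e+07 m
T = 2*pi*sqrt(r^3/mu) = 2*pi*sqrt(1.6419591e+21 / 3.986e14)
T = 12752.4136 s = 212.5402 min

212.5402 minutes


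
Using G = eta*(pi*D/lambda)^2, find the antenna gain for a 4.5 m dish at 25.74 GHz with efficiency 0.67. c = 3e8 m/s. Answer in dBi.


lambda = c/f = 3e8 / 2.574e+10 = 0.01165501 m
G = eta*(pi*D/lambda)^2 = 0.67*(pi*4.5/0.01165501)^2
G = 985766.7184 (linear)
G = 10*log10(985766.7184) = 59.9377 dBi

59.9377 dBi


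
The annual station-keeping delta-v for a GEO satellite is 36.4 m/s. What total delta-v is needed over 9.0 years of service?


dV = rate * years = 36.4 * 9.0
dV = 327.6000 m/s

327.6000 m/s


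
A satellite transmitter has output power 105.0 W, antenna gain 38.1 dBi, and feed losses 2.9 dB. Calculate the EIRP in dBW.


Pt = 105.0 W = 20.2119 dBW
EIRP = Pt_dBW + Gt - losses = 20.2119 + 38.1 - 2.9 = 55.4119 dBW

55.4119 dBW


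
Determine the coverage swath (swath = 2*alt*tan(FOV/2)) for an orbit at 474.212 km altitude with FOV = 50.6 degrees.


FOV = 50.6 deg = 0.8831366 rad
swath = 2 * alt * tan(FOV/2) = 2 * 474.212 * tan(0.4415683)
swath = 2 * 474.212 * 0.4726978
swath = 448.3180 km

448.3180 km


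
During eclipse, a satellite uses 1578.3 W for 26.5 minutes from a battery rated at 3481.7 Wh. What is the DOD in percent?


E_used = P * t / 60 = 1578.3 * 26.5 / 60 = 697.0825 Wh
DOD = E_used / E_total * 100 = 697.0825 / 3481.7 * 100
DOD = 20.0213 %

20.0213 %


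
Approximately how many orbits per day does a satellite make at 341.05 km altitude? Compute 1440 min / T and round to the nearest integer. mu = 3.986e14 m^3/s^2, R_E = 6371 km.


r = 6.71205e+06 m
T = 2*pi*sqrt(r^3/mu) = 5472.6036 s = 91.2101 min
revs/day = 1440 / 91.2101 = 15.7877
Rounded: 16 revolutions per day

16 revolutions per day


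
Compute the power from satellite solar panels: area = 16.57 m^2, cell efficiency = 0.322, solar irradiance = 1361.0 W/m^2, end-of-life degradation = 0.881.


P = area * eta * S * degradation
P = 16.57 * 0.322 * 1361.0 * 0.881
P = 6397.5312 W

6397.5312 W


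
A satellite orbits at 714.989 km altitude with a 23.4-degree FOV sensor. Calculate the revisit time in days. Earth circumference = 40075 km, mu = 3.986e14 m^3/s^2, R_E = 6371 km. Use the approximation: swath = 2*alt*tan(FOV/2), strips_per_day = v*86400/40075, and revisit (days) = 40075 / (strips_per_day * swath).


swath = 2*714.989*tan(0.2042035) = 296.1342 km
v = sqrt(mu/r) = 7500.1234 m/s = 7.5001 km/s
strips/day = v*86400/40075 = 7.5001*86400/40075 = 16.1699
coverage/day = strips * swath = 16.1699 * 296.1342 = 4788.4747 km
revisit = 40075 / 4788.4747 = 8.3691 days

8.3691 days


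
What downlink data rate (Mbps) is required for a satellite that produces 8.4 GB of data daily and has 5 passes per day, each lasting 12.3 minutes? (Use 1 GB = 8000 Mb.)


total contact time = 5 * 12.3 * 60 = 3690.0000 s
data = 8.4 GB = 67200.0000 Mb
rate = 67200.0000 / 3690.0000 = 18.2114 Mbps

18.2114 Mbps


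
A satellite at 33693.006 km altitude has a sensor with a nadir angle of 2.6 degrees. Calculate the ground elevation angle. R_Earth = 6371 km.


r = R_E + alt = 40064.0060 km
Law of sines in the satellite / Earth-center / ground-point triangle:
  sin(nadir)/R_E = sin(90 + el)/r  =>  cos(el) = (r/R_E)*sin(nadir)
cos(el) = (40064.0060 / 6371.0000) * sin(2.6 deg) = 0.285265
el = arccos(0.285265) = 73.4253 deg
(Earth-central angle = 90 - nadir - el = 13.9747 deg)

73.4253 degrees


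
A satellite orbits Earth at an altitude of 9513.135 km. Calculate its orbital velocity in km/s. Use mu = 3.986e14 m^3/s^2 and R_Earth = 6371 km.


r = R_E + alt = 6371.0 + 9513.135 = 15884.1350 km = 1.5884135e+07 m
v = sqrt(mu/r) = sqrt(3.986e14 / 1.5884135e+07) = 5009.4133 m/s = 5.0094 km/s

5.0094 km/s


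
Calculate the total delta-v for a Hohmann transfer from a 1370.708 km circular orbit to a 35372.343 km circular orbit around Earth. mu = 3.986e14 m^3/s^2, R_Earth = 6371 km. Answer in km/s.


r1 = 7741.7080 km = 7.741708e+06 m
r2 = 41743.3430 km = 4.1743343e+07 m
dv1 = sqrt(mu/r1)*(sqrt(2*r2/(r1+r2)) - 1) = 2144.6591 m/s
dv2 = sqrt(mu/r2)*(1 - sqrt(2*r1/(r1+r2))) = 1361.6097 m/s
total dv = |dv1| + |dv2| = 2144.6591 + 1361.6097 = 3506.2689 m/s = 3.5063 km/s

3.5063 km/s


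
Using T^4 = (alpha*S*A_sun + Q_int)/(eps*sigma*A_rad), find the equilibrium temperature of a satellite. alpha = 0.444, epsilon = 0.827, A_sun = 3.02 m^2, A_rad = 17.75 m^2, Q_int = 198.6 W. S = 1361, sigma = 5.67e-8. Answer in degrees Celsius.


Numerator = alpha*S*A_sun + Q_int = 0.444*1361*3.02 + 198.6 = 2023.5377 W
Denominator = eps*sigma*A_rad = 0.827*5.67e-8*17.75 = 8.3231347e-07 W/K^4
T^4 = 2.4312206e+09 K^4
T = 222.0527 K = -51.0973 C

-51.0973 degrees Celsius


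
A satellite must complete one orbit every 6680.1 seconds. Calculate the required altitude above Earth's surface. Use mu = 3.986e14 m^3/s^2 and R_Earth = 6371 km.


T = 6680.1 s
r = (mu*T^2/(4*pi^2))^(1/3) = (3.986e14 * 6680.1^2 / (4*pi^2))^(1/3)
r = 7.6662179e+06 m = 7666.2179 km
alt = r - R_E = 7666.2179 - 6371 = 1295.2179 km

1295.2179 km


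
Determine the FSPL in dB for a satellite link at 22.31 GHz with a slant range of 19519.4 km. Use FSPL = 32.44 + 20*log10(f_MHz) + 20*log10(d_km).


f = 22.31 GHz = 22310.0000 MHz
d = 19519.4 km
FSPL = 32.44 + 20*log10(22310.0000) + 20*log10(19519.4)
FSPL = 32.44 + 86.9700 + 85.8093
FSPL = 205.2193 dB

205.2193 dB


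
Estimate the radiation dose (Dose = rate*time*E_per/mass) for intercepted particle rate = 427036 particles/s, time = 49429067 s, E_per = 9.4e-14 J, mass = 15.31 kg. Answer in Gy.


Total energy deposited = rate * time * E_per
  = 427036 * 49429067 * 9.4e-14 = 1.9842 J
Dose = E_total / mass = 1.9842 / 15.31
Dose = 0.1295984 Gy

0.1296 Gy


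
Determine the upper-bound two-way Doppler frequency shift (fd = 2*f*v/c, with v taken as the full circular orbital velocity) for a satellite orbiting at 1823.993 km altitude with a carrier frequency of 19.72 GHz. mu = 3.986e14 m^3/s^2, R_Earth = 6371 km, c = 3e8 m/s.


r = 8.194993e+06 m
v = sqrt(mu/r) = 6974.1993 m/s (worst-case radial velocity)
f = 19.72 GHz = 1.972e+10 Hz
fd = 2*f*v/c = 2*1.972e+10*6974.1993/3.0e+08
fd = 916874.7341 Hz

916874.7341 Hz


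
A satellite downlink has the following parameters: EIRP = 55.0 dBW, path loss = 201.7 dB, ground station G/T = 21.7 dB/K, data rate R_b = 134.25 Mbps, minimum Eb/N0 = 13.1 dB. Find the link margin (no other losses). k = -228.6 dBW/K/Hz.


C/N0 = EIRP - FSPL + G/T - k = 55.0 - 201.7 + 21.7 - (-228.6)
C/N0 = 103.6000 dB-Hz
R_b = 134.25 Mbps = 1.3425e+08 bps -> 10*log10(R_b) = 81.2791 dB-Hz
Eb/N0 = C/N0 - 10*log10(R_b) = 103.6000 - 81.2791 = 22.3209 dB
Margin = Eb/N0 - Eb/N0_req = 22.3209 - 13.1 = 9.2209 dB (link closes)

9.2209 dB


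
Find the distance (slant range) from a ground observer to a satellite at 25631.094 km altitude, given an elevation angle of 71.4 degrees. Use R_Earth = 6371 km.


h = 25631.094 km, el = 71.4 deg
d = -R_E*sin(el) + sqrt((R_E*sin(el))^2 + 2*R_E*h + h^2)
d = -6371.0000*sin(1.2462) + sqrt((6371.0000*0.9477684)^2 + 2*6371.0000*25631.094 + 25631.094^2)
d = 25899.2788 km

25899.2788 km


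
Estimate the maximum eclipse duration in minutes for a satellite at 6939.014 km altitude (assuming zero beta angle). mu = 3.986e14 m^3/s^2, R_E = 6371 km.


r = 13310.0140 km
T = 254.6993 min
Eclipse fraction = arcsin(R_E/r)/pi = arcsin(6371.0000/13310.0140)/pi
= arcsin(0.4786622)/pi = 0.1588781
Eclipse duration = 0.1588781 * 254.6993 = 40.4661 min

40.4661 minutes


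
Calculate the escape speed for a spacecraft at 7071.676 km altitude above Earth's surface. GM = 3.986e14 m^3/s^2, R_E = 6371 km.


r = 6371.0 + 7071.676 = 13442.6760 km = 1.3442676e+07 m
v_esc = sqrt(2*mu/r) = sqrt(2*3.986e14 / 1.3442676e+07)
v_esc = 7700.8875 m/s = 7.7009 km/s

7.7009 km/s


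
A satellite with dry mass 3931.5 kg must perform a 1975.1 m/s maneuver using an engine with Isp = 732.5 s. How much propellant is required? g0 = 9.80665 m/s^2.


ve = Isp * g0 = 732.5 * 9.80665 = 7183.371125 m/s
mass ratio = exp(dv/ve) = exp(1975.1/7183.371125) = 1.31647073
m_prop = m_dry * (mr - 1) = 3931.5 * (1.31647073 - 1)
m_prop = 1244.2047 kg

1244.2047 kg


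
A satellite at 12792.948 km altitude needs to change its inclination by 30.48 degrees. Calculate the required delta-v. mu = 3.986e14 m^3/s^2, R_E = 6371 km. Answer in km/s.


r = 19163.9480 km = 1.9163948e+07 m
V = sqrt(mu/r) = 4560.6438 m/s
di = 30.48 deg = 0.5319764 rad
dV = 2*V*sin(di/2) = 2*4560.6438*sin(0.2659882)
dV = 2397.6474 m/s = 2.3976 km/s

2.3976 km/s


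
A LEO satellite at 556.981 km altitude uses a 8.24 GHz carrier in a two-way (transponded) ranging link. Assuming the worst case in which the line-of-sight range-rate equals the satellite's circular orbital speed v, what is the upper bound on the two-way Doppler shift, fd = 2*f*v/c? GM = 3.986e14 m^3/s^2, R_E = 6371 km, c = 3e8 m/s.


r = 6.927981e+06 m
v = sqrt(mu/r) = 7585.1697 m/s (worst-case radial velocity)
f = 8.24 GHz = 8.24e+09 Hz
fd = 2*f*v/c = 2*8.24e+09*7585.1697/3.0e+08
fd = 416678.6571 Hz

416678.6571 Hz


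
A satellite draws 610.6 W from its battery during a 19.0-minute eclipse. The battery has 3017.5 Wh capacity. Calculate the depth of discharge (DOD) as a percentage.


E_used = P * t / 60 = 610.6 * 19.0 / 60 = 193.3567 Wh
DOD = E_used / E_total * 100 = 193.3567 / 3017.5 * 100
DOD = 6.4078 %

6.4078 %


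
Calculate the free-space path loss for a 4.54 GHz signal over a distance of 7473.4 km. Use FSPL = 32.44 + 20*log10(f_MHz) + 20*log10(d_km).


f = 4.54 GHz = 4540.0000 MHz
d = 7473.4 km
FSPL = 32.44 + 20*log10(4540.0000) + 20*log10(7473.4)
FSPL = 32.44 + 73.1411 + 77.4704
FSPL = 183.0515 dB

183.0515 dB


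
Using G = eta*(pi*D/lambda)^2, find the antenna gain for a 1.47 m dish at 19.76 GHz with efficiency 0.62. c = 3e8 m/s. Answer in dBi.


lambda = c/f = 3e8 / 1.976e+10 = 0.01518219 m
G = eta*(pi*D/lambda)^2 = 0.62*(pi*1.47/0.01518219)^2
G = 57366.3840 (linear)
G = 10*log10(57366.3840) = 47.5866 dBi

47.5866 dBi


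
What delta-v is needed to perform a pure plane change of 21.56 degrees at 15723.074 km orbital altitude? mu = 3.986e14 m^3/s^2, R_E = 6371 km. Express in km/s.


r = 22094.0740 km = 2.2094074e+07 m
V = sqrt(mu/r) = 4247.4742 m/s
di = 21.56 deg = 0.376293 rad
dV = 2*V*sin(di/2) = 2*4247.4742*sin(0.1881465)
dV = 1588.8817 m/s = 1.5889 km/s

1.5889 km/s


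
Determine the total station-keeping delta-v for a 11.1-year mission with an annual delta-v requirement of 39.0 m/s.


dV = rate * years = 39.0 * 11.1
dV = 432.9000 m/s

432.9000 m/s


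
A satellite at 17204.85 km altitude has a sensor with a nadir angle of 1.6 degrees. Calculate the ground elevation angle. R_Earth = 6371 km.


r = R_E + alt = 23575.8500 km
Law of sines in the satellite / Earth-center / ground-point triangle:
  sin(nadir)/R_E = sin(90 + el)/r  =>  cos(el) = (r/R_E)*sin(nadir)
cos(el) = (23575.8500 / 6371.0000) * sin(1.6 deg) = 0.1033239
el = arccos(0.1033239) = 84.0694 deg
(Earth-central angle = 90 - nadir - el = 4.3306 deg)

84.0694 degrees


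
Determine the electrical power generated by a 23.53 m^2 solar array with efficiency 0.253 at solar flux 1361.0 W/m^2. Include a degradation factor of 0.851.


P = area * eta * S * degradation
P = 23.53 * 0.253 * 1361.0 * 0.851
P = 6894.9343 W

6894.9343 W


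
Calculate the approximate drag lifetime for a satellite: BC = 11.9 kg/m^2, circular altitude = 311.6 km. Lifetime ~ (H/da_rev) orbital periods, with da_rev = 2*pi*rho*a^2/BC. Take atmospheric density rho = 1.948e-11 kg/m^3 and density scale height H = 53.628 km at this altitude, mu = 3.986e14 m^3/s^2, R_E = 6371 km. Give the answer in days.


a = R_E + alt = 6682.6000 km = 6.6826e+06 m
da_rev = 2*pi*rho*a^2/BC = 2*pi*1.948e-11*(6.6826e+06)^2/11.9 = 459.317288 m per revolution
N = H/da_rev = 53628.0000 m / 459.317288 m = 116.7559 revolutions
P = 2*pi*sqrt(a^3/mu) = 5436.6255 s
lifetime = N*P = 116.7559 * 5436.6255 = 634758.0674 s = 7.3467 days

7.3467 days


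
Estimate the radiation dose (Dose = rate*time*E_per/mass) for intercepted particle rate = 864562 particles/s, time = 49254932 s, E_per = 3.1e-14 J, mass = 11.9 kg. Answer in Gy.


Total energy deposited = rate * time * E_per
  = 864562 * 49254932 * 3.1e-14 = 1.3201 J
Dose = E_total / mass = 1.3201 / 11.9
Dose = 0.110933 Gy

0.1109 Gy


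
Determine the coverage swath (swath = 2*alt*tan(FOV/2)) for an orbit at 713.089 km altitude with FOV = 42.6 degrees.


FOV = 42.6 deg = 0.7435103 rad
swath = 2 * alt * tan(FOV/2) = 2 * 713.089 * tan(0.3717551)
swath = 2 * 713.089 * 0.3898837
swath = 556.0436 km

556.0436 km


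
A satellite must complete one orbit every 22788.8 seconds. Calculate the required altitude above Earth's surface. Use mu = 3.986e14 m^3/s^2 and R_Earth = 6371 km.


T = 22788.8 s
r = (mu*T^2/(4*pi^2))^(1/3) = (3.986e14 * 22788.8^2 / (4*pi^2))^(1/3)
r = 1.7372947e+07 m = 17372.9468 km
alt = r - R_E = 17372.9468 - 6371 = 11001.9468 km

11001.9468 km


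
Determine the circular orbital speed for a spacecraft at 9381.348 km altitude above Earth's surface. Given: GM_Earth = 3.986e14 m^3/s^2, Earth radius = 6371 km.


r = R_E + alt = 6371.0 + 9381.348 = 15752.3480 km = 1.5752348e+07 m
v = sqrt(mu/r) = sqrt(3.986e14 / 1.5752348e+07) = 5030.3245 m/s = 5.0303 km/s

5.0303 km/s


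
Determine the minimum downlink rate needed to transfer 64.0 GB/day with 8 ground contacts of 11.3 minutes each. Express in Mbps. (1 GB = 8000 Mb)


total contact time = 8 * 11.3 * 60 = 5424.0000 s
data = 64.0 GB = 512000.0000 Mb
rate = 512000.0000 / 5424.0000 = 94.3953 Mbps

94.3953 Mbps


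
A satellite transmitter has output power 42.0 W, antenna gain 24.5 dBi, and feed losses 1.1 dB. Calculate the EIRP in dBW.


Pt = 42.0 W = 16.2325 dBW
EIRP = Pt_dBW + Gt - losses = 16.2325 + 24.5 - 1.1 = 39.6325 dBW

39.6325 dBW


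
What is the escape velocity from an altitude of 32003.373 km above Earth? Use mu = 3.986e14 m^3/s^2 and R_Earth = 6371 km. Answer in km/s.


r = 6371.0 + 32003.373 = 38374.3730 km = 3.8374373e+07 m
v_esc = sqrt(2*mu/r) = sqrt(2*3.986e14 / 3.8374373e+07)
v_esc = 4557.8812 m/s = 4.5579 km/s

4.5579 km/s


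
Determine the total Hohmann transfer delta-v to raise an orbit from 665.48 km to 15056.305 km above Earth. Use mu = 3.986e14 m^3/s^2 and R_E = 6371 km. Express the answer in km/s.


r1 = 7036.4800 km = 7.03648e+06 m
r2 = 21427.3050 km = 2.1427305e+07 m
dv1 = sqrt(mu/r1)*(sqrt(2*r2/(r1+r2)) - 1) = 1708.6747 m/s
dv2 = sqrt(mu/r2)*(1 - sqrt(2*r1/(r1+r2))) = 1280.3410 m/s
total dv = |dv1| + |dv2| = 1708.6747 + 1280.3410 = 2989.0158 m/s = 2.9890 km/s

2.9890 km/s


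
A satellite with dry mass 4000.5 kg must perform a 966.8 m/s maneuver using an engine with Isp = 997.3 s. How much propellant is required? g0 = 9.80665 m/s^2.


ve = Isp * g0 = 997.3 * 9.80665 = 9780.172045 m/s
mass ratio = exp(dv/ve) = exp(966.8/9780.172045) = 1.10390409
m_prop = m_dry * (mr - 1) = 4000.5 * (1.10390409 - 1)
m_prop = 415.6683 kg

415.6683 kg


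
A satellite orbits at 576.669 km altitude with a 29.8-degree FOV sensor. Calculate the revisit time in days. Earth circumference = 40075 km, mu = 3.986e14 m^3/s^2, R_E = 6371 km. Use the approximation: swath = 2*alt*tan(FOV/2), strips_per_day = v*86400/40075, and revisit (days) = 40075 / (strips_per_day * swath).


swath = 2*576.669*tan(0.2600541) = 306.8795 km
v = sqrt(mu/r) = 7574.4148 m/s = 7.5744 km/s
strips/day = v*86400/40075 = 7.5744*86400/40075 = 16.3301
coverage/day = strips * swath = 16.3301 * 306.8795 = 5011.3784 km
revisit = 40075 / 5011.3784 = 7.9968 days

7.9968 days


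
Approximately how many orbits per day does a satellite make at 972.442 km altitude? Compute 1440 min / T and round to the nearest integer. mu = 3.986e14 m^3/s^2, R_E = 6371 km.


r = 7.343442e+06 m
T = 2*pi*sqrt(r^3/mu) = 6262.6873 s = 104.3781 min
revs/day = 1440 / 104.3781 = 13.7960
Rounded: 14 revolutions per day

14 revolutions per day


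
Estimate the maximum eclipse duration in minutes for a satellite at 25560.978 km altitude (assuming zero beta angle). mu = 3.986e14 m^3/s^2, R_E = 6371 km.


r = 31931.9780 km
T = 946.4522 min
Eclipse fraction = arcsin(R_E/r)/pi = arcsin(6371.0000/31931.9780)/pi
= arcsin(0.1995179)/pi = 0.06393759
Eclipse duration = 0.06393759 * 946.4522 = 60.5139 min

60.5139 minutes


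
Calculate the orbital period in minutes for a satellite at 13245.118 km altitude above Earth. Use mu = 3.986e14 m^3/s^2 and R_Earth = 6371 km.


r = 19616.1180 km = 1.9616118e+07 m
T = 2*pi*sqrt(r^3/mu) = 2*pi*sqrt(7.548127e+21 / 3.986e14)
T = 27342.0340 s = 455.7006 min

455.7006 minutes


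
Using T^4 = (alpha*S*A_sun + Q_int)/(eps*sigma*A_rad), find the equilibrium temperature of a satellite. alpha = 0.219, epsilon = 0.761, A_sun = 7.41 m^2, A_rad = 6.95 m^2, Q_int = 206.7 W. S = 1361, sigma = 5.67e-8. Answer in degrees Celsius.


Numerator = alpha*S*A_sun + Q_int = 0.219*1361*7.41 + 206.7 = 2415.3172 W
Denominator = eps*sigma*A_rad = 0.761*5.67e-8*6.95 = 2.9988347e-07 W/K^4
T^4 = 8.0541859e+09 K^4
T = 299.5749 K = 26.4249 C

26.4249 degrees Celsius


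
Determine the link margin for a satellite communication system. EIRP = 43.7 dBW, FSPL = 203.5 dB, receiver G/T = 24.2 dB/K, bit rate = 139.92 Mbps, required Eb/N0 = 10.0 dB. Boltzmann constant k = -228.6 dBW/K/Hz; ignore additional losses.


C/N0 = EIRP - FSPL + G/T - k = 43.7 - 203.5 + 24.2 - (-228.6)
C/N0 = 93.0000 dB-Hz
R_b = 139.92 Mbps = 1.3992e+08 bps -> 10*log10(R_b) = 81.4588 dB-Hz
Eb/N0 = C/N0 - 10*log10(R_b) = 93.0000 - 81.4588 = 11.5412 dB
Margin = Eb/N0 - Eb/N0_req = 11.5412 - 10.0 = 1.5412 dB (link closes)

1.5412 dB


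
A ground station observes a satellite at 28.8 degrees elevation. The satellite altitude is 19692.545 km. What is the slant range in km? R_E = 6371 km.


h = 19692.545 km, el = 28.8 deg
d = -R_E*sin(el) + sqrt((R_E*sin(el))^2 + 2*R_E*h + h^2)
d = -6371.0000*sin(0.5026548) + sqrt((6371.0000*0.4817537)^2 + 2*6371.0000*19692.545 + 19692.545^2)
d = 22389.3225 km

22389.3225 km


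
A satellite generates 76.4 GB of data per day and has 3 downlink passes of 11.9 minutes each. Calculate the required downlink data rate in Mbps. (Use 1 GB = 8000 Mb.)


total contact time = 3 * 11.9 * 60 = 2142.0000 s
data = 76.4 GB = 611200.0000 Mb
rate = 611200.0000 / 2142.0000 = 285.3408 Mbps

285.3408 Mbps


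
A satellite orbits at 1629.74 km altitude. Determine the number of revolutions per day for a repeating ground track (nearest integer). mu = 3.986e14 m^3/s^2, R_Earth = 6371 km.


r = 8.00074e+06 m
T = 2*pi*sqrt(r^3/mu) = 7122.0736 s = 118.7012 min
revs/day = 1440 / 118.7012 = 12.1313
Rounded: 12 revolutions per day

12 revolutions per day


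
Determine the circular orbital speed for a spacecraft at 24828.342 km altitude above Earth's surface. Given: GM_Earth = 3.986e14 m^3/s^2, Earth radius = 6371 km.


r = R_E + alt = 6371.0 + 24828.342 = 31199.3420 km = 3.1199342e+07 m
v = sqrt(mu/r) = sqrt(3.986e14 / 3.1199342e+07) = 3574.3406 m/s = 3.5743 km/s

3.5743 km/s


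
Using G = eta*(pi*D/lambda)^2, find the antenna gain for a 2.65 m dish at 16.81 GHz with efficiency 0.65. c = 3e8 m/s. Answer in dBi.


lambda = c/f = 3e8 / 1.681e+10 = 0.01784652 m
G = eta*(pi*D/lambda)^2 = 0.65*(pi*2.65/0.01784652)^2
G = 141448.3114 (linear)
G = 10*log10(141448.3114) = 51.5060 dBi

51.5060 dBi


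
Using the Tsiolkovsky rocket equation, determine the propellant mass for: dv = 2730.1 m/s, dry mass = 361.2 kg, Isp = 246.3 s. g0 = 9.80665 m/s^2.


ve = Isp * g0 = 246.3 * 9.80665 = 2415.377895 m/s
mass ratio = exp(dv/ve) = exp(2730.1/2415.377895) = 3.09658324
m_prop = m_dry * (mr - 1) = 361.2 * (3.09658324 - 1)
m_prop = 757.2859 kg

757.2859 kg


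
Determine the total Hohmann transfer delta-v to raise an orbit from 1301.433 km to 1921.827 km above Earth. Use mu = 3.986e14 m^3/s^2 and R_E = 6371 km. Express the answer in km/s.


r1 = 7672.4330 km = 7.672433e+06 m
r2 = 8292.8270 km = 8.292827e+06 m
dv1 = sqrt(mu/r1)*(sqrt(2*r2/(r1+r2)) - 1) = 138.7091 m/s
dv2 = sqrt(mu/r2)*(1 - sqrt(2*r1/(r1+r2))) = 136.0382 m/s
total dv = |dv1| + |dv2| = 138.7091 + 136.0382 = 274.7472 m/s = 0.2747472 km/s

0.2747 km/s


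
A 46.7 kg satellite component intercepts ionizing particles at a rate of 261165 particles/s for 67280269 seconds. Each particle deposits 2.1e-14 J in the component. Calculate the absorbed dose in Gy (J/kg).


Total energy deposited = rate * time * E_per
  = 261165 * 67280269 * 2.1e-14 = 0.3689963 J
Dose = E_total / mass = 0.3689963 / 46.7
Dose = 0.007901419 Gy

0.0079 Gy


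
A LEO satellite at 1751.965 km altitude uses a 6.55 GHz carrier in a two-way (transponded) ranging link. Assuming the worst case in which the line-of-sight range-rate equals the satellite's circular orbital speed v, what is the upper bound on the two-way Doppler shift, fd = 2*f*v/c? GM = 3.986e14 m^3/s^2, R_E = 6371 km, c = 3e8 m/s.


r = 8.122965e+06 m
v = sqrt(mu/r) = 7005.0519 m/s (worst-case radial velocity)
f = 6.55 GHz = 6.55e+09 Hz
fd = 2*f*v/c = 2*6.55e+09*7005.0519/3.0e+08
fd = 305887.2655 Hz

305887.2655 Hz


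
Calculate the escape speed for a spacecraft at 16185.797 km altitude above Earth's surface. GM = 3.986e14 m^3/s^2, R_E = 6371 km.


r = 6371.0 + 16185.797 = 22556.7970 km = 2.2556797e+07 m
v_esc = sqrt(2*mu/r) = sqrt(2*3.986e14 / 2.2556797e+07)
v_esc = 5944.9051 m/s = 5.9449 km/s

5.9449 km/s


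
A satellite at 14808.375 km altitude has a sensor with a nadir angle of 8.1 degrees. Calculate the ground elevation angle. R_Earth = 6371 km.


r = R_E + alt = 21179.3750 km
Law of sines in the satellite / Earth-center / ground-point triangle:
  sin(nadir)/R_E = sin(90 + el)/r  =>  cos(el) = (r/R_E)*sin(nadir)
cos(el) = (21179.3750 / 6371.0000) * sin(8.1 deg) = 0.4684037
el = arccos(0.4684037) = 62.0693 deg
(Earth-central angle = 90 - nadir - el = 19.8307 deg)

62.0693 degrees


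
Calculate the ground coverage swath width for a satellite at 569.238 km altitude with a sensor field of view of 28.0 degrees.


FOV = 28.0 deg = 0.4886922 rad
swath = 2 * alt * tan(FOV/2) = 2 * 569.238 * tan(0.2443461)
swath = 2 * 569.238 * 0.249328
swath = 283.8539 km

283.8539 km


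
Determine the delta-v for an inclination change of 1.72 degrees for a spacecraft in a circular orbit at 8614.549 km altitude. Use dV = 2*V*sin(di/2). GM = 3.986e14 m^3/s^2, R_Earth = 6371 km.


r = 14985.5490 km = 1.4985549e+07 m
V = sqrt(mu/r) = 5157.4178 m/s
di = 1.72 deg = 0.03001966 rad
dV = 2*V*sin(di/2) = 2*5157.4178*sin(0.01500983)
dV = 154.8181 m/s = 0.1548181 km/s

0.1548 km/s


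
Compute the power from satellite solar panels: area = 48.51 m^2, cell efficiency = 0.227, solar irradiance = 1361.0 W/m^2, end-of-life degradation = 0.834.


P = area * eta * S * degradation
P = 48.51 * 0.227 * 1361.0 * 0.834
P = 12499.1738 W

12499.1738 W


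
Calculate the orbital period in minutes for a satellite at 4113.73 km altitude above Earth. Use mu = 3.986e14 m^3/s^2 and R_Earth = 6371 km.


r = 10484.7300 km = 1.048473e+07 m
T = 2*pi*sqrt(r^3/mu) = 2*pi*sqrt(1.1525818e+21 / 3.986e14)
T = 10684.3252 s = 178.0721 min

178.0721 minutes


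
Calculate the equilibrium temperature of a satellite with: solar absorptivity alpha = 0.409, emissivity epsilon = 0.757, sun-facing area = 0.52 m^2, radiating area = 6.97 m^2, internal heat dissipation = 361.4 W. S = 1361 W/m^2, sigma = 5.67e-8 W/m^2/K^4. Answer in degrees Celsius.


Numerator = alpha*S*A_sun + Q_int = 0.409*1361*0.52 + 361.4 = 650.8575 W
Denominator = eps*sigma*A_rad = 0.757*5.67e-8*6.97 = 2.9916564e-07 W/K^4
T^4 = 2.1755756e+09 K^4
T = 215.9701 K = -57.1799 C

-57.1799 degrees Celsius


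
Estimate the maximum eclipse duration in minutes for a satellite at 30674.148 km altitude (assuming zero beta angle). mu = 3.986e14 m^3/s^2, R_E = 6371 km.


r = 37045.1480 km
T = 1182.6520 min
Eclipse fraction = arcsin(R_E/r)/pi = arcsin(6371.0000/37045.1480)/pi
= arcsin(0.1719793)/pi = 0.05501623
Eclipse duration = 0.05501623 * 1182.6520 = 65.0651 min

65.0651 minutes


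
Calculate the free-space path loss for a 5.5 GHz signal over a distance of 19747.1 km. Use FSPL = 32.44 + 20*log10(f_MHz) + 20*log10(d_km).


f = 5.5 GHz = 5500.0000 MHz
d = 19747.1 km
FSPL = 32.44 + 20*log10(5500.0000) + 20*log10(19747.1)
FSPL = 32.44 + 74.8073 + 85.9101
FSPL = 193.1573 dB

193.1573 dB


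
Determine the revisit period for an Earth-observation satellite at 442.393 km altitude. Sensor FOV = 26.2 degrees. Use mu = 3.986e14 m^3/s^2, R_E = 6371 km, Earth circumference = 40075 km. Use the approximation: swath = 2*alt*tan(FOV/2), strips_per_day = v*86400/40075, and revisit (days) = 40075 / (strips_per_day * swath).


swath = 2*442.393*tan(0.2286381) = 205.8962 km
v = sqrt(mu/r) = 7648.6877 m/s = 7.6487 km/s
strips/day = v*86400/40075 = 7.6487*86400/40075 = 16.4902
coverage/day = strips * swath = 16.4902 * 205.8962 = 3395.2782 km
revisit = 40075 / 3395.2782 = 11.8032 days

11.8032 days


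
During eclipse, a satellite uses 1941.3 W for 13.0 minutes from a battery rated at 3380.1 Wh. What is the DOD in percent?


E_used = P * t / 60 = 1941.3 * 13.0 / 60 = 420.6150 Wh
DOD = E_used / E_total * 100 = 420.6150 / 3380.1 * 100
DOD = 12.4439 %

12.4439 %


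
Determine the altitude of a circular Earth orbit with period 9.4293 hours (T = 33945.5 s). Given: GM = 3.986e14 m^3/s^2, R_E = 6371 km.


T = 33945.5 s
r = (mu*T^2/(4*pi^2))^(1/3) = (3.986e14 * 33945.5^2 / (4*pi^2))^(1/3)
r = 2.2659344e+07 m = 22659.3436 km
alt = r - R_E = 22659.3436 - 6371 = 16288.3436 km

16288.3436 km


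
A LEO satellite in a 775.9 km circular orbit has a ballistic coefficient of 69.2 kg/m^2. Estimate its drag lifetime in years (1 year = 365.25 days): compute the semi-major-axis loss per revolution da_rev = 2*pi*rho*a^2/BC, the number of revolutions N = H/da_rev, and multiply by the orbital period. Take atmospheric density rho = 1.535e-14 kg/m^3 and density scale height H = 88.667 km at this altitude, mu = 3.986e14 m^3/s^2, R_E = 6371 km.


a = R_E + alt = 7146.9000 km = 7.1469e+06 m
da_rev = 2*pi*rho*a^2/BC = 2*pi*1.535e-14*(7.1469e+06)^2/69.2 = 0.0711897659 m per revolution
N = H/da_rev = 88667.0000 m / 0.0711897659 m = 1.2455021e+06 revolutions
P = 2*pi*sqrt(a^3/mu) = 6012.9526 s
lifetime = N*P = 1.2455021e+06 * 6012.9526 = 7.4891448e+09 s = 86679.9170 days
years = 86679.9170 / 365.25 = 237.3167 years

237.3167 years


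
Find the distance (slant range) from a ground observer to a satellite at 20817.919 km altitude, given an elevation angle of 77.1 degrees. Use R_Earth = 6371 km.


h = 20817.919 km, el = 77.1 deg
d = -R_E*sin(el) + sqrt((R_E*sin(el))^2 + 2*R_E*h + h^2)
d = -6371.0000*sin(1.3456) + sqrt((6371.0000*0.9747612)^2 + 2*6371.0000*20817.919 + 20817.919^2)
d = 20941.4871 km

20941.4871 km


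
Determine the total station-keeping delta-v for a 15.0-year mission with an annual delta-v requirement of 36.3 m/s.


dV = rate * years = 36.3 * 15.0
dV = 544.5000 m/s

544.5000 m/s


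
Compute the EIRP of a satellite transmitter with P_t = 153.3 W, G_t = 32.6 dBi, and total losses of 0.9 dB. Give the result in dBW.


Pt = 153.3 W = 21.8554 dBW
EIRP = Pt_dBW + Gt - losses = 21.8554 + 32.6 - 0.9 = 53.5554 dBW

53.5554 dBW


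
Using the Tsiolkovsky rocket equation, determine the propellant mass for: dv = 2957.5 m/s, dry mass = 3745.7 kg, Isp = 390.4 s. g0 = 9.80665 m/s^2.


ve = Isp * g0 = 390.4 * 9.80665 = 3828.516160 m/s
mass ratio = exp(dv/ve) = exp(2957.5/3828.516160) = 2.16515617
m_prop = m_dry * (mr - 1) = 3745.7 * (2.16515617 - 1)
m_prop = 4364.3255 kg

4364.3255 kg


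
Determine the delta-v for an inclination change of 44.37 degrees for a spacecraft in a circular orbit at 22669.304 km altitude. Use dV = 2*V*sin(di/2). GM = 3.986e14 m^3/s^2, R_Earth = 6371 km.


r = 29040.3040 km = 2.9040304e+07 m
V = sqrt(mu/r) = 3704.8282 m/s
di = 44.37 deg = 0.7744026 rad
dV = 2*V*sin(di/2) = 2*3704.8282*sin(0.3872013)
dV = 2797.8742 m/s = 2.7979 km/s

2.7979 km/s


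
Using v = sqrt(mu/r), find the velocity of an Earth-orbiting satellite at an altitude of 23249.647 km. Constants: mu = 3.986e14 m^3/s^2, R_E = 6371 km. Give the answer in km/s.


r = R_E + alt = 6371.0 + 23249.647 = 29620.6470 km = 2.9620647e+07 m
v = sqrt(mu/r) = sqrt(3.986e14 / 2.9620647e+07) = 3668.3552 m/s = 3.6684 km/s

3.6684 km/s


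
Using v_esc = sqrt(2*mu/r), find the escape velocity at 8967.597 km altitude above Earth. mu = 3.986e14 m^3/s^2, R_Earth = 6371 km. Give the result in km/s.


r = 6371.0 + 8967.597 = 15338.5970 km = 1.5338597e+07 m
v_esc = sqrt(2*mu/r) = sqrt(2*3.986e14 / 1.5338597e+07)
v_esc = 7209.2623 m/s = 7.2093 km/s

7.2093 km/s


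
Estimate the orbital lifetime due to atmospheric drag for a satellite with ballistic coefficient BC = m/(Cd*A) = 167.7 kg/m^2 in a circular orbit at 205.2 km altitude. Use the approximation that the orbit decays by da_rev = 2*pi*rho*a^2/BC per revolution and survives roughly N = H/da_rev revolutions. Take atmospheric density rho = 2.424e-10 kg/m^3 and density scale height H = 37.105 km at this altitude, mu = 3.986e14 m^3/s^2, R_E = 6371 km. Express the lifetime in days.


a = R_E + alt = 6576.2000 km = 6.5762e+06 m
da_rev = 2*pi*rho*a^2/BC = 2*pi*2.424e-10*(6.5762e+06)^2/167.7 = 392.761986 m per revolution
N = H/da_rev = 37105.0000 m / 392.761986 m = 94.4720 revolutions
P = 2*pi*sqrt(a^3/mu) = 5307.3013 s
lifetime = N*P = 94.4720 * 5307.3013 = 501391.2256 s = 5.8031 days

5.8031 days


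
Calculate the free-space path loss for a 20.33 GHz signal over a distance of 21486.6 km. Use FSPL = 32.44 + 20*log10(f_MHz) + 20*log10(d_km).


f = 20.33 GHz = 20330.0000 MHz
d = 21486.6 km
FSPL = 32.44 + 20*log10(20330.0000) + 20*log10(21486.6)
FSPL = 32.44 + 86.1627 + 86.6434
FSPL = 205.2461 dB

205.2461 dB


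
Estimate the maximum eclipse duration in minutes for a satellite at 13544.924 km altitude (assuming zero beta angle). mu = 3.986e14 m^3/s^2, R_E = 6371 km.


r = 19915.9240 km
T = 466.1875 min
Eclipse fraction = arcsin(R_E/r)/pi = arcsin(6371.0000/19915.9240)/pi
= arcsin(0.3198948)/pi = 0.1036476
Eclipse duration = 0.1036476 * 466.1875 = 48.3192 min

48.3192 minutes


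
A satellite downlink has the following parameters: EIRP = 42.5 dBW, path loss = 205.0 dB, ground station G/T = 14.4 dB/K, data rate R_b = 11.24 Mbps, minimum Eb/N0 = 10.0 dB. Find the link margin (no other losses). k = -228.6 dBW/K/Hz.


C/N0 = EIRP - FSPL + G/T - k = 42.5 - 205.0 + 14.4 - (-228.6)
C/N0 = 80.5000 dB-Hz
R_b = 11.24 Mbps = 1.124e+07 bps -> 10*log10(R_b) = 70.5077 dB-Hz
Eb/N0 = C/N0 - 10*log10(R_b) = 80.5000 - 70.5077 = 9.9923 dB
Margin = Eb/N0 - Eb/N0_req = 9.9923 - 10.0 = -0.007663112 dB (negative margin: link does not close)

-0.0077 dB


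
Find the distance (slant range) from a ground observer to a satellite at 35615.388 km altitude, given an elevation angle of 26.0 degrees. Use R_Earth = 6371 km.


h = 35615.388 km, el = 26.0 deg
d = -R_E*sin(el) + sqrt((R_E*sin(el))^2 + 2*R_E*h + h^2)
d = -6371.0000*sin(0.4537856) + sqrt((6371.0000*0.4383711)^2 + 2*6371.0000*35615.388 + 35615.388^2)
d = 38801.2141 km

38801.2141 km


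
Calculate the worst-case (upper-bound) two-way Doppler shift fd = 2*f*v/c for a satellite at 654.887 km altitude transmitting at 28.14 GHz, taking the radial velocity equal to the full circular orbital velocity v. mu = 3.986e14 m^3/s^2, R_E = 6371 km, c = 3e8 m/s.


r = 7.025887e+06 m
v = sqrt(mu/r) = 7532.1345 m/s (worst-case radial velocity)
f = 28.14 GHz = 2.814e+10 Hz
fd = 2*f*v/c = 2*2.814e+10*7532.1345/3.0e+08
fd = 1.4130284e+06 Hz

1.4130e+06 Hz


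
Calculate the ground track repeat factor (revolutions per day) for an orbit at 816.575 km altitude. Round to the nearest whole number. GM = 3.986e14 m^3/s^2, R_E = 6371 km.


r = 7.187575e+06 m
T = 2*pi*sqrt(r^3/mu) = 6064.3576 s = 101.0726 min
revs/day = 1440 / 101.0726 = 14.2472
Rounded: 14 revolutions per day

14 revolutions per day


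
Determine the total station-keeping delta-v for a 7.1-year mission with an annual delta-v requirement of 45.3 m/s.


dV = rate * years = 45.3 * 7.1
dV = 321.6300 m/s

321.6300 m/s


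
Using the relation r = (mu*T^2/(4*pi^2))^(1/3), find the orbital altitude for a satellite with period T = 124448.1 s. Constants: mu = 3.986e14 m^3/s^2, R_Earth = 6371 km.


T = 124448.1 s
r = (mu*T^2/(4*pi^2))^(1/3) = (3.986e14 * 124448.1^2 / (4*pi^2))^(1/3)
r = 5.3874679e+07 m = 53874.6795 km
alt = r - R_E = 53874.6795 - 6371 = 47503.6795 km

47503.6795 km


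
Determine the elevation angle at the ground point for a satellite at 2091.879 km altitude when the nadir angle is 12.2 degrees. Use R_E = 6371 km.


r = R_E + alt = 8462.8790 km
Law of sines in the satellite / Earth-center / ground-point triangle:
  sin(nadir)/R_E = sin(90 + el)/r  =>  cos(el) = (r/R_E)*sin(nadir)
cos(el) = (8462.8790 / 6371.0000) * sin(12.2 deg) = 0.280712
el = arccos(0.280712) = 73.6973 deg
(Earth-central angle = 90 - nadir - el = 4.1027 deg)

73.6973 degrees


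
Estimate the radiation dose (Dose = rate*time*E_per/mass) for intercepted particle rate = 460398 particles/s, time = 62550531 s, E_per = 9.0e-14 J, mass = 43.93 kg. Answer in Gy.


Total energy deposited = rate * time * E_per
  = 460398 * 62550531 * 9.0e-14 = 2.5918 J
Dose = E_total / mass = 2.5918 / 43.93
Dose = 0.05899915 Gy

0.0590 Gy


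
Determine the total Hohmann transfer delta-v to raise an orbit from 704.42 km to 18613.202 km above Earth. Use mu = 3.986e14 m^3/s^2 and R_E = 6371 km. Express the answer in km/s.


r1 = 7075.4200 km = 7.07542e+06 m
r2 = 24984.2020 km = 2.4984202e+07 m
dv1 = sqrt(mu/r1)*(sqrt(2*r2/(r1+r2)) - 1) = 1864.7405 m/s
dv2 = sqrt(mu/r2)*(1 - sqrt(2*r1/(r1+r2))) = 1340.5806 m/s
total dv = |dv1| + |dv2| = 1864.7405 + 1340.5806 = 3205.3211 m/s = 3.2053 km/s

3.2053 km/s


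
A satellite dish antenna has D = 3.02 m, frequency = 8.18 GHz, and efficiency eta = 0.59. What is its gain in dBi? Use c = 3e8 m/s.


lambda = c/f = 3e8 / 8.18e+09 = 0.03667482 m
G = eta*(pi*D/lambda)^2 = 0.59*(pi*3.02/0.03667482)^2
G = 39484.7817 (linear)
G = 10*log10(39484.7817) = 45.9643 dBi

45.9643 dBi


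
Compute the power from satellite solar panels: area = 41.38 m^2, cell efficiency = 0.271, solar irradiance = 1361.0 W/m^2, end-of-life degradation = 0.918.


P = area * eta * S * degradation
P = 41.38 * 0.271 * 1361.0 * 0.918
P = 14010.7242 W

14010.7242 W


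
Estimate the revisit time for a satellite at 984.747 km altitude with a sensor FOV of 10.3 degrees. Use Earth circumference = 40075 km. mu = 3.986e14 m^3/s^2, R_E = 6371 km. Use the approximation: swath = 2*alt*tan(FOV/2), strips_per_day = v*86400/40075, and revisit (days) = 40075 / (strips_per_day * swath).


swath = 2*984.747*tan(0.08988446) = 177.5052 km
v = sqrt(mu/r) = 7361.3125 m/s = 7.3613 km/s
strips/day = v*86400/40075 = 7.3613*86400/40075 = 15.8707
coverage/day = strips * swath = 15.8707 * 177.5052 = 2817.1276 km
revisit = 40075 / 2817.1276 = 14.2255 days

14.2255 days


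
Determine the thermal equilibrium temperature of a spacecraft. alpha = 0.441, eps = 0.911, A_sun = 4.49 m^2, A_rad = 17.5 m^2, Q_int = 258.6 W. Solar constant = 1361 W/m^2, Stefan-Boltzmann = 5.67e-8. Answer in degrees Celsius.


Numerator = alpha*S*A_sun + Q_int = 0.441*1361*4.49 + 258.6 = 2953.5025 W
Denominator = eps*sigma*A_rad = 0.911*5.67e-8*17.5 = 9.0393975e-07 W/K^4
T^4 = 3.2673665e+09 K^4
T = 239.0834 K = -34.0666 C

-34.0666 degrees Celsius


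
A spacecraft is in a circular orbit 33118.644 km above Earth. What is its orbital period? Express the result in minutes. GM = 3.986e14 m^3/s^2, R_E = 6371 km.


r = 39489.6440 km = 3.9489644e+07 m
T = 2*pi*sqrt(r^3/mu) = 2*pi*sqrt(6.1581414e+22 / 3.986e14)
T = 78097.3053 s = 1301.6218 min

1301.6218 minutes


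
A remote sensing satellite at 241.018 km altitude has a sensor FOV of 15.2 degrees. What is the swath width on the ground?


FOV = 15.2 deg = 0.26529 rad
swath = 2 * alt * tan(FOV/2) = 2 * 241.018 * tan(0.132645)
swath = 2 * 241.018 * 0.1334285
swath = 64.3173 km

64.3173 km


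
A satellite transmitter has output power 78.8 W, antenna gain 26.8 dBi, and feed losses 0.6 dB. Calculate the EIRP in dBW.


Pt = 78.8 W = 18.9653 dBW
EIRP = Pt_dBW + Gt - losses = 18.9653 + 26.8 - 0.6 = 45.1653 dBW

45.1653 dBW


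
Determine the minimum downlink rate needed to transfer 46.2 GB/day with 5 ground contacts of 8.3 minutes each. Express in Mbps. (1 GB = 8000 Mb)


total contact time = 5 * 8.3 * 60 = 2490.0000 s
data = 46.2 GB = 369600.0000 Mb
rate = 369600.0000 / 2490.0000 = 148.4337 Mbps

148.4337 Mbps


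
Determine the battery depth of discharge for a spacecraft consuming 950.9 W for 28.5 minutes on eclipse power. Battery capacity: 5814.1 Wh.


E_used = P * t / 60 = 950.9 * 28.5 / 60 = 451.6775 Wh
DOD = E_used / E_total * 100 = 451.6775 / 5814.1 * 100
DOD = 7.7687 %

7.7687 %


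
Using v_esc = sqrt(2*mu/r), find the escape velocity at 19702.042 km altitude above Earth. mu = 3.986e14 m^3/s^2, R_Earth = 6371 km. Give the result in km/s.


r = 6371.0 + 19702.042 = 26073.0420 km = 2.6073042e+07 m
v_esc = sqrt(2*mu/r) = sqrt(2*3.986e14 / 2.6073042e+07)
v_esc = 5529.5246 m/s = 5.5295 km/s

5.5295 km/s


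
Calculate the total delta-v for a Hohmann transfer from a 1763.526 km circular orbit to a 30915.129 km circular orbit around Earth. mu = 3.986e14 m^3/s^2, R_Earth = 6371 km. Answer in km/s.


r1 = 8134.5260 km = 8.134526e+06 m
r2 = 37286.1290 km = 3.7286129e+07 m
dv1 = sqrt(mu/r1)*(sqrt(2*r2/(r1+r2)) - 1) = 1969.3501 m/s
dv2 = sqrt(mu/r2)*(1 - sqrt(2*r1/(r1+r2))) = 1312.7894 m/s
total dv = |dv1| + |dv2| = 1969.3501 + 1312.7894 = 3282.1394 m/s = 3.2821 km/s

3.2821 km/s


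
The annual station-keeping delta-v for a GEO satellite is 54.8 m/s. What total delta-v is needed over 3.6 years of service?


dV = rate * years = 54.8 * 3.6
dV = 197.2800 m/s

197.2800 m/s


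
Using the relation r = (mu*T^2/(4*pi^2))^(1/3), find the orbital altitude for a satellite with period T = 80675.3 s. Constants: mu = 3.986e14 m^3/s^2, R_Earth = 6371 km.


T = 80675.3 s
r = (mu*T^2/(4*pi^2))^(1/3) = (3.986e14 * 80675.3^2 / (4*pi^2))^(1/3)
r = 4.0353968e+07 m = 40353.9680 km
alt = r - R_E = 40353.9680 - 6371 = 33982.9680 km

33982.9680 km


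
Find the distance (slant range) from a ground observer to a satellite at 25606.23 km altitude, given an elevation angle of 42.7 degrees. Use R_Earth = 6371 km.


h = 25606.23 km, el = 42.7 deg
d = -R_E*sin(el) + sqrt((R_E*sin(el))^2 + 2*R_E*h + h^2)
d = -6371.0000*sin(0.7452556) + sqrt((6371.0000*0.6781597)^2 + 2*6371.0000*25606.23 + 25606.23^2)
d = 27312.0355 km

27312.0355 km


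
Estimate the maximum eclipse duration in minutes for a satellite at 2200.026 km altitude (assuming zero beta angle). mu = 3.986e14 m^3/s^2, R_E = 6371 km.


r = 8571.0260 km
T = 131.6162 min
Eclipse fraction = arcsin(R_E/r)/pi = arcsin(6371.0000/8571.0260)/pi
= arcsin(0.7433182)/pi = 0.2667492
Eclipse duration = 0.2667492 * 131.6162 = 35.1085 min

35.1085 minutes


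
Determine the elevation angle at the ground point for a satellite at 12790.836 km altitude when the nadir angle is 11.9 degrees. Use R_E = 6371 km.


r = R_E + alt = 19161.8360 km
Law of sines in the satellite / Earth-center / ground-point triangle:
  sin(nadir)/R_E = sin(90 + el)/r  =>  cos(el) = (r/R_E)*sin(nadir)
cos(el) = (19161.8360 / 6371.0000) * sin(11.9 deg) = 0.6201932
el = arccos(0.6201932) = 51.6698 deg
(Earth-central angle = 90 - nadir - el = 26.4302 deg)

51.6698 degrees


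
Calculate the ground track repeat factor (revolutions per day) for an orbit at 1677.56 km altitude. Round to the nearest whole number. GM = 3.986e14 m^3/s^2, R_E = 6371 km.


r = 8.04856e+06 m
T = 2*pi*sqrt(r^3/mu) = 7186.0213 s = 119.7670 min
revs/day = 1440 / 119.7670 = 12.0233
Rounded: 12 revolutions per day

12 revolutions per day
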